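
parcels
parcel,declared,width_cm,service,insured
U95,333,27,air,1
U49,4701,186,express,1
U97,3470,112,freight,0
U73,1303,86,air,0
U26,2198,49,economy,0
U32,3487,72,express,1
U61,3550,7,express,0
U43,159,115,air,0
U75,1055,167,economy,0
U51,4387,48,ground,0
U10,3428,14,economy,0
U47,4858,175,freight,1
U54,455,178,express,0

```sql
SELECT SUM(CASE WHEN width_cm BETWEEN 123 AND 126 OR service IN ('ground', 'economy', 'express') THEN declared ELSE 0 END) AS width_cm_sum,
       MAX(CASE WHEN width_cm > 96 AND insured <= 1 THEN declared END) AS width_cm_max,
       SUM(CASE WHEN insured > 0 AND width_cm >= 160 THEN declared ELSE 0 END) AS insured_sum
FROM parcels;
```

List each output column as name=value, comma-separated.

width_cm_sum=23261, width_cm_max=4858, insured_sum=9559

[width_cm_sum: width_cm BETWEEN 123 AND 126 OR service IN ('ground', 'economy', 'express')]
parcel=U95: ✗
parcel=U49: ✓ → 4701
parcel=U97: ✗
parcel=U73: ✗
parcel=U26: ✓ → 2198
parcel=U32: ✓ → 3487
parcel=U61: ✓ → 3550
parcel=U43: ✗
parcel=U75: ✓ → 1055
parcel=U51: ✓ → 4387
parcel=U10: ✓ → 3428
parcel=U47: ✗
parcel=U54: ✓ → 455
width_cm_sum = 4701 + 2198 + 3487 + 3550 + 1055 + 4387 + 3428 + 455 = 23261
—
[width_cm_max: width_cm > 96 AND insured <= 1]
parcel=U95: ✗
parcel=U49: ✓ → 4701
parcel=U97: ✓ → 3470
parcel=U73: ✗
parcel=U26: ✗
parcel=U32: ✗
parcel=U61: ✗
parcel=U43: ✓ → 159
parcel=U75: ✓ → 1055
parcel=U51: ✗
parcel=U10: ✗
parcel=U47: ✓ → 4858
parcel=U54: ✓ → 455
width_cm_max = MAX(4701, 3470, 159, 1055, 4858, 455) = 4858
—
[insured_sum: insured > 0 AND width_cm >= 160]
parcel=U95: ✗
parcel=U49: ✓ → 4701
parcel=U97: ✗
parcel=U73: ✗
parcel=U26: ✗
parcel=U32: ✗
parcel=U61: ✗
parcel=U43: ✗
parcel=U75: ✗
parcel=U51: ✗
parcel=U10: ✗
parcel=U47: ✓ → 4858
parcel=U54: ✗
insured_sum = 4701 + 4858 = 9559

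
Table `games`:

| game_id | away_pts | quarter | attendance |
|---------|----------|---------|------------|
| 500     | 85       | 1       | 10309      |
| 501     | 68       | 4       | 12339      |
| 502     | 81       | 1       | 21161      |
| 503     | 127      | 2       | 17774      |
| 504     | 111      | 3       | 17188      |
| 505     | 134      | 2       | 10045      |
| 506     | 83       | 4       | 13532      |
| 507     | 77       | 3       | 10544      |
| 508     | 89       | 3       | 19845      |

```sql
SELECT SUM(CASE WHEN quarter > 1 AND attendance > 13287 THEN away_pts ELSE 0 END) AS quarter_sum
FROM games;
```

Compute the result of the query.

410

game_id=500: ✗
game_id=501: ✗
game_id=502: ✗
game_id=503: ✓ → 127
game_id=504: ✓ → 111
game_id=505: ✗
game_id=506: ✓ → 83
game_id=507: ✗
game_id=508: ✓ → 89
quarter_sum = 127 + 111 + 83 + 89 = 410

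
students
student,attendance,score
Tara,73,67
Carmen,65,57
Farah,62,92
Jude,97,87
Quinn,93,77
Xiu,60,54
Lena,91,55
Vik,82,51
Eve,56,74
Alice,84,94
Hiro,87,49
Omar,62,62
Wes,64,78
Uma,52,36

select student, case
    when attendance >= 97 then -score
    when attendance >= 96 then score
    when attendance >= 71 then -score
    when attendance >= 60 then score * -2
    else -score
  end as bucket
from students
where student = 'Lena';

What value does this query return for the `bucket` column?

-55

student = Lena: attendance=91, score=55.
attendance >= 97 → false
attendance >= 96 → false
attendance >= 71 → true → -55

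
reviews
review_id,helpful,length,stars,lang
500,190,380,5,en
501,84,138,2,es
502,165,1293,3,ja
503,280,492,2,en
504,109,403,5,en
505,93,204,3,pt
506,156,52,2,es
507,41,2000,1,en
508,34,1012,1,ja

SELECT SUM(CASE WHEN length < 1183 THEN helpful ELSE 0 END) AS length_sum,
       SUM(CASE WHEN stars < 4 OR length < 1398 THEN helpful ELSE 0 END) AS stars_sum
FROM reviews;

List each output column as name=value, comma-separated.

length_sum=946, stars_sum=1152

[length_sum: length < 1183]
review_id=500: ✓ → 190
review_id=501: ✓ → 84
review_id=502: ✗
review_id=503: ✓ → 280
review_id=504: ✓ → 109
review_id=505: ✓ → 93
review_id=506: ✓ → 156
review_id=507: ✗
review_id=508: ✓ → 34
length_sum = 190 + 84 + 280 + 109 + 93 + 156 + 34 = 946
—
[stars_sum: stars < 4 OR length < 1398]
review_id=500: ✓ → 190
review_id=501: ✓ → 84
review_id=502: ✓ → 165
review_id=503: ✓ → 280
review_id=504: ✓ → 109
review_id=505: ✓ → 93
review_id=506: ✓ → 156
review_id=507: ✓ → 41
review_id=508: ✓ → 34
stars_sum = 190 + 84 + 165 + 280 + 109 + 93 + 156 + 41 + 34 = 1152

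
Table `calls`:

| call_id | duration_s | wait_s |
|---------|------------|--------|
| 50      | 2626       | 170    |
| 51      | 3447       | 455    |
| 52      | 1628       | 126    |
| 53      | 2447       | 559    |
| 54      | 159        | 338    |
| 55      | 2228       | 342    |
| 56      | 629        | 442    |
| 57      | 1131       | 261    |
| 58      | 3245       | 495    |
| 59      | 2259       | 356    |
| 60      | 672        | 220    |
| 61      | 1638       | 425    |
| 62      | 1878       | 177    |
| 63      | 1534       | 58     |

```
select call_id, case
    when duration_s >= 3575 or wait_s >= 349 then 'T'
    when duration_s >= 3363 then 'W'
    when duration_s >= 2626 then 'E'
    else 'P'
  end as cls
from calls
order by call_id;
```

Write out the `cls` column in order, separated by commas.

E, T, P, T, P, P, T, P, T, T, P, T, P, P

call_id=50: duration_s >= 2626 → E
call_id=51: duration_s >= 3575 or wait_s >= 349 → T
call_id=52: ELSE → P
call_id=53: duration_s >= 3575 or wait_s >= 349 → T
call_id=54: ELSE → P
call_id=55: ELSE → P
call_id=56: duration_s >= 3575 or wait_s >= 349 → T
call_id=57: ELSE → P
call_id=58: duration_s >= 3575 or wait_s >= 349 → T
call_id=59: duration_s >= 3575 or wait_s >= 349 → T
call_id=60: ELSE → P
call_id=61: duration_s >= 3575 or wait_s >= 349 → T
call_id=62: ELSE → P
call_id=63: ELSE → P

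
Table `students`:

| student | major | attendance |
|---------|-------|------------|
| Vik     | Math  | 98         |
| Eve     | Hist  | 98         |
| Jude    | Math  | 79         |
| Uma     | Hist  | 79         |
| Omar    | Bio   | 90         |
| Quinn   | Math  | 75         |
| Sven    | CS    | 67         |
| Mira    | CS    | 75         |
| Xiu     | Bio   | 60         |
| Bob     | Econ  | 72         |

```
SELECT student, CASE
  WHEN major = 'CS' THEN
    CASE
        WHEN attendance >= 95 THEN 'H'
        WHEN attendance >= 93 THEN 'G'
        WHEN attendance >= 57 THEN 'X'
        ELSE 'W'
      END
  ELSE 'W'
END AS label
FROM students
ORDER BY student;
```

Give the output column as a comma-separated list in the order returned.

student=Bob: major='Econ' → outer ELSE → W
student=Eve: major='Hist' → outer ELSE → W
student=Jude: major='Math' → outer ELSE → W
student=Mira: major='CS' → inner[attendance >= 57] → X
student=Omar: major='Bio' → outer ELSE → W
student=Quinn: major='Math' → outer ELSE → W
student=Sven: major='CS' → inner[attendance >= 57] → X
student=Uma: major='Hist' → outer ELSE → W
student=Vik: major='Math' → outer ELSE → W
student=Xiu: major='Bio' → outer ELSE → W

W, W, W, X, W, W, X, W, W, W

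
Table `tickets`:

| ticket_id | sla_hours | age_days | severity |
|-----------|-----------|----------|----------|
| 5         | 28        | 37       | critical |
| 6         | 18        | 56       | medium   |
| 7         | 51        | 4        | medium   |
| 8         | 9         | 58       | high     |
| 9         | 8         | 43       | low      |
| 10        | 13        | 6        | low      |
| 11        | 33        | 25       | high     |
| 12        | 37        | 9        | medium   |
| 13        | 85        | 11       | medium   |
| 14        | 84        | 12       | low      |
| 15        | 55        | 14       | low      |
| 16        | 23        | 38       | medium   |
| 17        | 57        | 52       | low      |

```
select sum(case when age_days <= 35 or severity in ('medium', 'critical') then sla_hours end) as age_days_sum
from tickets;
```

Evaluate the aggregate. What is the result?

ticket_id=5: ✓ → 28
ticket_id=6: ✓ → 18
ticket_id=7: ✓ → 51
ticket_id=8: ✗
ticket_id=9: ✗
ticket_id=10: ✓ → 13
ticket_id=11: ✓ → 33
ticket_id=12: ✓ → 37
ticket_id=13: ✓ → 85
ticket_id=14: ✓ → 84
ticket_id=15: ✓ → 55
ticket_id=16: ✓ → 23
ticket_id=17: ✗
age_days_sum = 28 + 18 + 51 + 13 + 33 + 37 + 85 + 84 + 55 + 23 = 427

427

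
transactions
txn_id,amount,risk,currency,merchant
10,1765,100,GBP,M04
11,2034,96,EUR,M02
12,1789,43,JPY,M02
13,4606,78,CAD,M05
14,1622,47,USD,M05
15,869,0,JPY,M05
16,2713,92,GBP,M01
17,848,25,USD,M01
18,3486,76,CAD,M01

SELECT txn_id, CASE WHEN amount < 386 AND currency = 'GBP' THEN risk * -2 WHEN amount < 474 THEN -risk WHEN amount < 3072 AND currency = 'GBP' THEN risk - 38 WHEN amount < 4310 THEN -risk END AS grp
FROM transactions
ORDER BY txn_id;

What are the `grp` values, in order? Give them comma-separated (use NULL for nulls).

txn_id=10: amount < 3072 AND currency = 'GBP' → 62
txn_id=11: amount < 4310 → -96
txn_id=12: amount < 4310 → -43
txn_id=13: (no match → NULL) → NULL
txn_id=14: amount < 4310 → -47
txn_id=15: amount < 4310 → 0
txn_id=16: amount < 3072 AND currency = 'GBP' → 54
txn_id=17: amount < 4310 → -25
txn_id=18: amount < 4310 → -76

62, -96, -43, NULL, -47, 0, 54, -25, -76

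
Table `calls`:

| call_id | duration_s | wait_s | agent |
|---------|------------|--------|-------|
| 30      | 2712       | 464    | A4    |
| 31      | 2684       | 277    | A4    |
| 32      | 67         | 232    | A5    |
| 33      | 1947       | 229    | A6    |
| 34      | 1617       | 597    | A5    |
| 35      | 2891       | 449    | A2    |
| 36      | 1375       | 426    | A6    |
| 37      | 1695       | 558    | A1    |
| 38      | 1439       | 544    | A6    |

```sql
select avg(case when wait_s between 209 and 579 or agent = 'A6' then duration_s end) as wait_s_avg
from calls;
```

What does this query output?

1851.25

call_id=30: ✓ → 2712
call_id=31: ✓ → 2684
call_id=32: ✓ → 67
call_id=33: ✓ → 1947
call_id=34: ✗
call_id=35: ✓ → 2891
call_id=36: ✓ → 1375
call_id=37: ✓ → 1695
call_id=38: ✓ → 1439
wait_s_avg = (2712 + 2684 + 67 + 1947 + 2891 + 1375 + 1695 + 1439) / 8 = 1851.25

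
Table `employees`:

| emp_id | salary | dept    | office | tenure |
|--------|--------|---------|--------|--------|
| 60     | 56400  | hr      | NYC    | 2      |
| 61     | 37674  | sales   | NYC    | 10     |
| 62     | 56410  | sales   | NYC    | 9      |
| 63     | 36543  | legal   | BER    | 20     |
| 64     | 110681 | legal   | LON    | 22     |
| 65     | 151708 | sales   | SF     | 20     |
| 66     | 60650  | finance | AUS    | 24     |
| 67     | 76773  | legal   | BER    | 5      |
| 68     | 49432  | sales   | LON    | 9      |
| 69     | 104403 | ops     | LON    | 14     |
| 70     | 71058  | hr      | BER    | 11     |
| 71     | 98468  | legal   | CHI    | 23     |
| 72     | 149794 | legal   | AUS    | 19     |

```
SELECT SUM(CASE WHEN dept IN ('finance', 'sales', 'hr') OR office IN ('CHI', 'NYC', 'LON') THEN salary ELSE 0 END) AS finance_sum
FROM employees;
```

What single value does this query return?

796884

emp_id=60: ✓ → 56400
emp_id=61: ✓ → 37674
emp_id=62: ✓ → 56410
emp_id=63: ✗
emp_id=64: ✓ → 110681
emp_id=65: ✓ → 151708
emp_id=66: ✓ → 60650
emp_id=67: ✗
emp_id=68: ✓ → 49432
emp_id=69: ✓ → 104403
emp_id=70: ✓ → 71058
emp_id=71: ✓ → 98468
emp_id=72: ✗
finance_sum = 56400 + 37674 + 56410 + 110681 + 151708 + 60650 + 49432 + 104403 + 71058 + 98468 = 796884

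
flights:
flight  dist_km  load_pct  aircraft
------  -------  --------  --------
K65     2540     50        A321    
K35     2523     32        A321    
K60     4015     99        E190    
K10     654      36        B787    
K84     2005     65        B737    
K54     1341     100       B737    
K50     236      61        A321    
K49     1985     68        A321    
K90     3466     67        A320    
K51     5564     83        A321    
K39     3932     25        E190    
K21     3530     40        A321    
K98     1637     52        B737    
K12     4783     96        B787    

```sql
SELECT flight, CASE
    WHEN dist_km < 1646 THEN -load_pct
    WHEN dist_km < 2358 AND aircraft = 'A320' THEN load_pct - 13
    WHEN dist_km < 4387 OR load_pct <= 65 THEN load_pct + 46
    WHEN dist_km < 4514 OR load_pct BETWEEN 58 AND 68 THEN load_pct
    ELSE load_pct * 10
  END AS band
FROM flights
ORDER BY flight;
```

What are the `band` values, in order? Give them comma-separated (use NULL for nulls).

flight=K10: dist_km < 1646 → -36
flight=K12: ELSE → 960
flight=K21: dist_km < 4387 OR load_pct <= 65 → 86
flight=K35: dist_km < 4387 OR load_pct <= 65 → 78
flight=K39: dist_km < 4387 OR load_pct <= 65 → 71
flight=K49: dist_km < 4387 OR load_pct <= 65 → 114
flight=K50: dist_km < 1646 → -61
flight=K51: ELSE → 830
flight=K54: dist_km < 1646 → -100
flight=K60: dist_km < 4387 OR load_pct <= 65 → 145
flight=K65: dist_km < 4387 OR load_pct <= 65 → 96
flight=K84: dist_km < 4387 OR load_pct <= 65 → 111
flight=K90: dist_km < 4387 OR load_pct <= 65 → 113
flight=K98: dist_km < 1646 → -52

-36, 960, 86, 78, 71, 114, -61, 830, -100, 145, 96, 111, 113, -52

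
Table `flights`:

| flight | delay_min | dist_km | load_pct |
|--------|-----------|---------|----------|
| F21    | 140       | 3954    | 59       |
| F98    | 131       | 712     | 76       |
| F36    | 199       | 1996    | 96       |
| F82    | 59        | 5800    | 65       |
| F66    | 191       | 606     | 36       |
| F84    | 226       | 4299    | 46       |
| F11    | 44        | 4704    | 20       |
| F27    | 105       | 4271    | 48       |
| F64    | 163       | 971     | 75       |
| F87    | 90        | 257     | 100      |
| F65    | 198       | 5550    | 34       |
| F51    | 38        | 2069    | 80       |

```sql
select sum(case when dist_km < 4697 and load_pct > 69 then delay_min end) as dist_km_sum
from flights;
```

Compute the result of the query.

621

flight=F21: ✗
flight=F98: ✓ → 131
flight=F36: ✓ → 199
flight=F82: ✗
flight=F66: ✗
flight=F84: ✗
flight=F11: ✗
flight=F27: ✗
flight=F64: ✓ → 163
flight=F87: ✓ → 90
flight=F65: ✗
flight=F51: ✓ → 38
dist_km_sum = 131 + 199 + 163 + 90 + 38 = 621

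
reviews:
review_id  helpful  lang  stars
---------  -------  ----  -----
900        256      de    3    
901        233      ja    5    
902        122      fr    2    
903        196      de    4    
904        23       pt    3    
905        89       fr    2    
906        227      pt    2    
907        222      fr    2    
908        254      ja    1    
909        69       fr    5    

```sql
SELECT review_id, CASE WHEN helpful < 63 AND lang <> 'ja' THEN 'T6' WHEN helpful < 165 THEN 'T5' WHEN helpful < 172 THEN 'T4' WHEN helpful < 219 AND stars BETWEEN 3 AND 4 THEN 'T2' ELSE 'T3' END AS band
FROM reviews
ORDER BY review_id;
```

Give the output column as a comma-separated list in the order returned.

review_id=900: ELSE → T3
review_id=901: ELSE → T3
review_id=902: helpful < 165 → T5
review_id=903: helpful < 219 AND stars BETWEEN 3 AND 4 → T2
review_id=904: helpful < 63 AND lang <> 'ja' → T6
review_id=905: helpful < 165 → T5
review_id=906: ELSE → T3
review_id=907: ELSE → T3
review_id=908: ELSE → T3
review_id=909: helpful < 165 → T5

T3, T3, T5, T2, T6, T5, T3, T3, T3, T5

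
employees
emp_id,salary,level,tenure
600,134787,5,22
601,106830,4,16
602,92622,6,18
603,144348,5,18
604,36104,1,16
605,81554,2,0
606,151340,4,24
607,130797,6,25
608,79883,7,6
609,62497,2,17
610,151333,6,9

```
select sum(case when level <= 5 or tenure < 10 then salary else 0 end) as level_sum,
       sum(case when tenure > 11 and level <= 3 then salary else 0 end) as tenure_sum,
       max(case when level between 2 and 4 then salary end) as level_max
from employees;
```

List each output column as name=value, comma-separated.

level_sum=948676, tenure_sum=98601, level_max=151340

[level_sum: level <= 5 or tenure < 10]
emp_id=600: ✓ → 134787
emp_id=601: ✓ → 106830
emp_id=602: ✗
emp_id=603: ✓ → 144348
emp_id=604: ✓ → 36104
emp_id=605: ✓ → 81554
emp_id=606: ✓ → 151340
emp_id=607: ✗
emp_id=608: ✓ → 79883
emp_id=609: ✓ → 62497
emp_id=610: ✓ → 151333
level_sum = 134787 + 106830 + 144348 + 36104 + 81554 + 151340 + 79883 + 62497 + 151333 = 948676
—
[tenure_sum: tenure > 11 and level <= 3]
emp_id=600: ✗
emp_id=601: ✗
emp_id=602: ✗
emp_id=603: ✗
emp_id=604: ✓ → 36104
emp_id=605: ✗
emp_id=606: ✗
emp_id=607: ✗
emp_id=608: ✗
emp_id=609: ✓ → 62497
emp_id=610: ✗
tenure_sum = 36104 + 62497 = 98601
—
[level_max: level between 2 and 4]
emp_id=600: ✗
emp_id=601: ✓ → 106830
emp_id=602: ✗
emp_id=603: ✗
emp_id=604: ✗
emp_id=605: ✓ → 81554
emp_id=606: ✓ → 151340
emp_id=607: ✗
emp_id=608: ✗
emp_id=609: ✓ → 62497
emp_id=610: ✗
level_max = MAX(106830, 81554, 151340, 62497) = 151340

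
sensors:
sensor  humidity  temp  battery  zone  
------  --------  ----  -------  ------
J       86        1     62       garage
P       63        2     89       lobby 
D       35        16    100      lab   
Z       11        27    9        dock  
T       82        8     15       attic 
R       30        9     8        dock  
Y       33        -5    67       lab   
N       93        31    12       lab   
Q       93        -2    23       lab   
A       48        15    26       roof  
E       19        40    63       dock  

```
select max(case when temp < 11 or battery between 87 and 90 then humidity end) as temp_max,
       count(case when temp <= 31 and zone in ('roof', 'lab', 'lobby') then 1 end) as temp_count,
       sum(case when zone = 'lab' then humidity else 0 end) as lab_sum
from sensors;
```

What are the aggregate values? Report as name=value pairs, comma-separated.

temp_max=93, temp_count=6, lab_sum=254

[temp_max: temp < 11 or battery between 87 and 90]
sensor=J: ✓ → 86
sensor=P: ✓ → 63
sensor=D: ✗
sensor=Z: ✗
sensor=T: ✓ → 82
sensor=R: ✓ → 30
sensor=Y: ✓ → 33
sensor=N: ✗
sensor=Q: ✓ → 93
sensor=A: ✗
sensor=E: ✗
temp_max = MAX(86, 63, 82, 30, 33, 93) = 93
—
[temp_count: temp <= 31 and zone in ('roof', 'lab', 'lobby')]
sensor=J: ✗
sensor=P: ✓ → 1
sensor=D: ✓ → 1
sensor=Z: ✗
sensor=T: ✗
sensor=R: ✗
sensor=Y: ✓ → 1
sensor=N: ✓ → 1
sensor=Q: ✓ → 1
sensor=A: ✓ → 1
sensor=E: ✗
temp_count = COUNT(1, 1, 1, 1, 1, 1) = 6
—
[lab_sum: zone = 'lab']
sensor=J: ✗
sensor=P: ✗
sensor=D: ✓ → 35
sensor=Z: ✗
sensor=T: ✗
sensor=R: ✗
sensor=Y: ✓ → 33
sensor=N: ✓ → 93
sensor=Q: ✓ → 93
sensor=A: ✗
sensor=E: ✗
lab_sum = 35 + 33 + 93 + 93 = 254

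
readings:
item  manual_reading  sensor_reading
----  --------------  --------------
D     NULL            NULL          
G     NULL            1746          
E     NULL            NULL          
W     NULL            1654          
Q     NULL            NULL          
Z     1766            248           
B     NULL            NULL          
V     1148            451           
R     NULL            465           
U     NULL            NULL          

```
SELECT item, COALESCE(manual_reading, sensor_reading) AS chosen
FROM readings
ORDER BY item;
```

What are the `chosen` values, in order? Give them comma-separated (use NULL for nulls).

item=B: manual_reading=NULL, sensor_reading=NULL (all NULL) → NULL
item=D: manual_reading=NULL, sensor_reading=NULL (all NULL) → NULL
item=E: manual_reading=NULL, sensor_reading=NULL (all NULL) → NULL
item=G: manual_reading=NULL, sensor_reading=1746 → 1746
item=Q: manual_reading=NULL, sensor_reading=NULL (all NULL) → NULL
item=R: manual_reading=NULL, sensor_reading=465 → 465
item=U: manual_reading=NULL, sensor_reading=NULL (all NULL) → NULL
item=V: manual_reading=1148 → 1148
item=W: manual_reading=NULL, sensor_reading=1654 → 1654
item=Z: manual_reading=1766 → 1766

NULL, NULL, NULL, 1746, NULL, 465, NULL, 1148, 1654, 1766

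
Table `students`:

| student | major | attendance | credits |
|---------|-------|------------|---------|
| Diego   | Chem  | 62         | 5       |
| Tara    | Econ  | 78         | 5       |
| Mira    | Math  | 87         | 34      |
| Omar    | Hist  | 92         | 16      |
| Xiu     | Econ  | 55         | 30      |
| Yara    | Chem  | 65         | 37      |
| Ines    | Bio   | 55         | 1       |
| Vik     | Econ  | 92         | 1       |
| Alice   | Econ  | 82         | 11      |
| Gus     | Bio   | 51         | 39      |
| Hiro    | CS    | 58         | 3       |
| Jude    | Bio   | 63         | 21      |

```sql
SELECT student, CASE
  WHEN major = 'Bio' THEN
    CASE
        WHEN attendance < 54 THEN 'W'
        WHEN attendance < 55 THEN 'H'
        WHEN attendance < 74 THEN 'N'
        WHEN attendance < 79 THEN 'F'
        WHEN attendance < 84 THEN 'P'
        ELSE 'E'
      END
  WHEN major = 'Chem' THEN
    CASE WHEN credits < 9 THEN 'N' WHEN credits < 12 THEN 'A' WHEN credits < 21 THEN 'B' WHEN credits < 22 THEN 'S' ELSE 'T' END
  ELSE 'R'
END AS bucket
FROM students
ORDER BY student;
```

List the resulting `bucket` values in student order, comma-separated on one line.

student=Alice: major='Econ' → outer ELSE → R
student=Diego: major='Chem' → inner[credits < 9] → N
student=Gus: major='Bio' → inner[attendance < 54] → W
student=Hiro: major='CS' → outer ELSE → R
student=Ines: major='Bio' → inner[attendance < 74] → N
student=Jude: major='Bio' → inner[attendance < 74] → N
student=Mira: major='Math' → outer ELSE → R
student=Omar: major='Hist' → outer ELSE → R
student=Tara: major='Econ' → outer ELSE → R
student=Vik: major='Econ' → outer ELSE → R
student=Xiu: major='Econ' → outer ELSE → R
student=Yara: major='Chem' → inner[ELSE] → T

R, N, W, R, N, N, R, R, R, R, R, T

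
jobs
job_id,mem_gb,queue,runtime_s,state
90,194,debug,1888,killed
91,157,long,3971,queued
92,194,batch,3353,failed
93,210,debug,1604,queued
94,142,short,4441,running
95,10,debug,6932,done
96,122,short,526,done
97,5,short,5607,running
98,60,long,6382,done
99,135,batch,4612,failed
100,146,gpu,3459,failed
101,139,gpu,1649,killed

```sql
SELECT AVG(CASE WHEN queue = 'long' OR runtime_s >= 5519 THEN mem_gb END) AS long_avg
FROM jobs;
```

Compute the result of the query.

58

job_id=90: ✗
job_id=91: ✓ → 157
job_id=92: ✗
job_id=93: ✗
job_id=94: ✗
job_id=95: ✓ → 10
job_id=96: ✗
job_id=97: ✓ → 5
job_id=98: ✓ → 60
job_id=99: ✗
job_id=100: ✗
job_id=101: ✗
long_avg = (157 + 10 + 5 + 60) / 4 = 58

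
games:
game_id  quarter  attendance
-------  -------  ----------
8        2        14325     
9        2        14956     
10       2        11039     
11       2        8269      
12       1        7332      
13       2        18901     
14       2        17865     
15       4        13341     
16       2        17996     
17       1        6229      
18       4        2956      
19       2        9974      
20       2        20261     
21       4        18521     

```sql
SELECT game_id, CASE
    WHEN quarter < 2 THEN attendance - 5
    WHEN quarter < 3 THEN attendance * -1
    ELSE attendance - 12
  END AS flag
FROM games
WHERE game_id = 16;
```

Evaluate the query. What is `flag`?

-17996

game_id = 16: quarter=2, attendance=17996.
quarter < 2 → false
quarter < 3 → true → -17996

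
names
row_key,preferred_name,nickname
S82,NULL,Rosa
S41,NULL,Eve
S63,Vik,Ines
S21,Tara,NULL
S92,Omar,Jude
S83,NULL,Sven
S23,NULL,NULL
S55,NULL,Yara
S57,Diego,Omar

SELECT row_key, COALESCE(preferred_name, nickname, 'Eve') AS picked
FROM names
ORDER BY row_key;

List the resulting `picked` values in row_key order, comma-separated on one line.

row_key=S21: preferred_name=Tara → Tara
row_key=S23: preferred_name=NULL, nickname=NULL, → literal Eve → Eve
row_key=S41: preferred_name=NULL, nickname=Eve → Eve
row_key=S55: preferred_name=NULL, nickname=Yara → Yara
row_key=S57: preferred_name=Diego → Diego
row_key=S63: preferred_name=Vik → Vik
row_key=S82: preferred_name=NULL, nickname=Rosa → Rosa
row_key=S83: preferred_name=NULL, nickname=Sven → Sven
row_key=S92: preferred_name=Omar → Omar

Tara, Eve, Eve, Yara, Diego, Vik, Rosa, Sven, Omar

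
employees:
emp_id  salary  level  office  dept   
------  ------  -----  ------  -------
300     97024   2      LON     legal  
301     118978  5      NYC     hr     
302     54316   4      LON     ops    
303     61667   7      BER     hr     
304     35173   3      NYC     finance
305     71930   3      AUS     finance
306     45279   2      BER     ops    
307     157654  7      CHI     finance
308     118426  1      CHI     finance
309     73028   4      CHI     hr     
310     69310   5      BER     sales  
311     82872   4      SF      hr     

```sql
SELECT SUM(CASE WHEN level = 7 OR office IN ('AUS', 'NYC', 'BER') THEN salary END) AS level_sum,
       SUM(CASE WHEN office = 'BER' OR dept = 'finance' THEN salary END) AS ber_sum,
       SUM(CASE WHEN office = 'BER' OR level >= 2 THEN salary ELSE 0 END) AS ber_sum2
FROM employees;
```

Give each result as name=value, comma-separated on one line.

[level_sum: level = 7 OR office IN ('AUS', 'NYC', 'BER')]
emp_id=300: ✗
emp_id=301: ✓ → 118978
emp_id=302: ✗
emp_id=303: ✓ → 61667
emp_id=304: ✓ → 35173
emp_id=305: ✓ → 71930
emp_id=306: ✓ → 45279
emp_id=307: ✓ → 157654
emp_id=308: ✗
emp_id=309: ✗
emp_id=310: ✓ → 69310
emp_id=311: ✗
level_sum = 118978 + 61667 + 35173 + 71930 + 45279 + 157654 + 69310 = 559991
—
[ber_sum: office = 'BER' OR dept = 'finance']
emp_id=300: ✗
emp_id=301: ✗
emp_id=302: ✗
emp_id=303: ✓ → 61667
emp_id=304: ✓ → 35173
emp_id=305: ✓ → 71930
emp_id=306: ✓ → 45279
emp_id=307: ✓ → 157654
emp_id=308: ✓ → 118426
emp_id=309: ✗
emp_id=310: ✓ → 69310
emp_id=311: ✗
ber_sum = 61667 + 35173 + 71930 + 45279 + 157654 + 118426 + 69310 = 559439
—
[ber_sum2: office = 'BER' OR level >= 2]
emp_id=300: ✓ → 97024
emp_id=301: ✓ → 118978
emp_id=302: ✓ → 54316
emp_id=303: ✓ → 61667
emp_id=304: ✓ → 35173
emp_id=305: ✓ → 71930
emp_id=306: ✓ → 45279
emp_id=307: ✓ → 157654
emp_id=308: ✗
emp_id=309: ✓ → 73028
emp_id=310: ✓ → 69310
emp_id=311: ✓ → 82872
ber_sum2 = 97024 + 118978 + 54316 + 61667 + 35173 + 71930 + 45279 + 157654 + 73028 + 69310 + 82872 = 867231

level_sum=559991, ber_sum=559439, ber_sum2=867231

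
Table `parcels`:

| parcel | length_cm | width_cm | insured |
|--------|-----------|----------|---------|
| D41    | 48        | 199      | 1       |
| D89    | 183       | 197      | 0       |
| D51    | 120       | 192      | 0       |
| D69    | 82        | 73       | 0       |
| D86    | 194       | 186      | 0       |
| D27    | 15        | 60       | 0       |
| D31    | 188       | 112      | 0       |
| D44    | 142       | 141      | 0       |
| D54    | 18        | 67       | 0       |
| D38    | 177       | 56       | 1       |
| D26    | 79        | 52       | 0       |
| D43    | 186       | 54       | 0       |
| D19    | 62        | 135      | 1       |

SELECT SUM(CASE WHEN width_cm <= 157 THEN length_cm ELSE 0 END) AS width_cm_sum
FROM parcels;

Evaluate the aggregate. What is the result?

parcel=D41: ✗
parcel=D89: ✗
parcel=D51: ✗
parcel=D69: ✓ → 82
parcel=D86: ✗
parcel=D27: ✓ → 15
parcel=D31: ✓ → 188
parcel=D44: ✓ → 142
parcel=D54: ✓ → 18
parcel=D38: ✓ → 177
parcel=D26: ✓ → 79
parcel=D43: ✓ → 186
parcel=D19: ✓ → 62
width_cm_sum = 82 + 15 + 188 + 142 + 18 + 177 + 79 + 186 + 62 = 949

949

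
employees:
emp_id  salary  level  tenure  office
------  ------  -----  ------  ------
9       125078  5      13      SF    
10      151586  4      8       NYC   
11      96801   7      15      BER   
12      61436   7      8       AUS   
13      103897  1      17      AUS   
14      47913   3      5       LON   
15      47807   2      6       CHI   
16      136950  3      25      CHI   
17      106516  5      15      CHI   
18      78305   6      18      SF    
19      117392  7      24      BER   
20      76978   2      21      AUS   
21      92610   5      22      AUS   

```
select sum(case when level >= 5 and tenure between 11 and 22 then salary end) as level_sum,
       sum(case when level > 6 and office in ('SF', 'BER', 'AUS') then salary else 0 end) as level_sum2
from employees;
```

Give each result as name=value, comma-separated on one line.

[level_sum: level >= 5 and tenure between 11 and 22]
emp_id=9: ✓ → 125078
emp_id=10: ✗
emp_id=11: ✓ → 96801
emp_id=12: ✗
emp_id=13: ✗
emp_id=14: ✗
emp_id=15: ✗
emp_id=16: ✗
emp_id=17: ✓ → 106516
emp_id=18: ✓ → 78305
emp_id=19: ✗
emp_id=20: ✗
emp_id=21: ✓ → 92610
level_sum = 125078 + 96801 + 106516 + 78305 + 92610 = 499310
—
[level_sum2: level > 6 and office in ('SF', 'BER', 'AUS')]
emp_id=9: ✗
emp_id=10: ✗
emp_id=11: ✓ → 96801
emp_id=12: ✓ → 61436
emp_id=13: ✗
emp_id=14: ✗
emp_id=15: ✗
emp_id=16: ✗
emp_id=17: ✗
emp_id=18: ✗
emp_id=19: ✓ → 117392
emp_id=20: ✗
emp_id=21: ✗
level_sum2 = 96801 + 61436 + 117392 = 275629

level_sum=499310, level_sum2=275629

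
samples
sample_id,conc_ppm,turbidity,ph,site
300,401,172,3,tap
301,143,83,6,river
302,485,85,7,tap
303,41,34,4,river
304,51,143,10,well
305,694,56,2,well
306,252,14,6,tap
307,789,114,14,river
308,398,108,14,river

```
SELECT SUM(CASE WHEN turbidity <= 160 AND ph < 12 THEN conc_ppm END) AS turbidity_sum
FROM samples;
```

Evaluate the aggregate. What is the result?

1666

sample_id=300: ✗
sample_id=301: ✓ → 143
sample_id=302: ✓ → 485
sample_id=303: ✓ → 41
sample_id=304: ✓ → 51
sample_id=305: ✓ → 694
sample_id=306: ✓ → 252
sample_id=307: ✗
sample_id=308: ✗
turbidity_sum = 143 + 485 + 41 + 51 + 694 + 252 = 1666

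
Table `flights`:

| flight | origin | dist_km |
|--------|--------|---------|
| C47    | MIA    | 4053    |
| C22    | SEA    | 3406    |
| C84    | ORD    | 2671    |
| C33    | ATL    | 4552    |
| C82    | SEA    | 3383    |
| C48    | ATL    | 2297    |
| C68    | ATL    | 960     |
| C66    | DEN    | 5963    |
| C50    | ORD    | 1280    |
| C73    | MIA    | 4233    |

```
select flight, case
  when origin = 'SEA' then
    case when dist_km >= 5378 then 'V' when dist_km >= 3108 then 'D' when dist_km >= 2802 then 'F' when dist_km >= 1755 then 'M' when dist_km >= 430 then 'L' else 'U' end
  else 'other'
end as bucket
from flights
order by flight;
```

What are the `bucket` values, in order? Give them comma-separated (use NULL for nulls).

D, other, other, other, other, other, other, other, D, other

flight=C22: origin='SEA' → inner[dist_km >= 3108] → D
flight=C33: origin='ATL' → outer ELSE → other
flight=C47: origin='MIA' → outer ELSE → other
flight=C48: origin='ATL' → outer ELSE → other
flight=C50: origin='ORD' → outer ELSE → other
flight=C66: origin='DEN' → outer ELSE → other
flight=C68: origin='ATL' → outer ELSE → other
flight=C73: origin='MIA' → outer ELSE → other
flight=C82: origin='SEA' → inner[dist_km >= 3108] → D
flight=C84: origin='ORD' → outer ELSE → other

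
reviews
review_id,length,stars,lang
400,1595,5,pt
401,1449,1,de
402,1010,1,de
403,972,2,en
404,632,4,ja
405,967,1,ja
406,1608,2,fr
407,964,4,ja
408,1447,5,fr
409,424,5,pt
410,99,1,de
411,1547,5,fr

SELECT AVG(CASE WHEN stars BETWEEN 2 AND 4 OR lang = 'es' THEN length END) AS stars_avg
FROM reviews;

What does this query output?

review_id=400: ✗
review_id=401: ✗
review_id=402: ✗
review_id=403: ✓ → 972
review_id=404: ✓ → 632
review_id=405: ✗
review_id=406: ✓ → 1608
review_id=407: ✓ → 964
review_id=408: ✗
review_id=409: ✗
review_id=410: ✗
review_id=411: ✗
stars_avg = (972 + 632 + 1608 + 964) / 4 = 1044

1044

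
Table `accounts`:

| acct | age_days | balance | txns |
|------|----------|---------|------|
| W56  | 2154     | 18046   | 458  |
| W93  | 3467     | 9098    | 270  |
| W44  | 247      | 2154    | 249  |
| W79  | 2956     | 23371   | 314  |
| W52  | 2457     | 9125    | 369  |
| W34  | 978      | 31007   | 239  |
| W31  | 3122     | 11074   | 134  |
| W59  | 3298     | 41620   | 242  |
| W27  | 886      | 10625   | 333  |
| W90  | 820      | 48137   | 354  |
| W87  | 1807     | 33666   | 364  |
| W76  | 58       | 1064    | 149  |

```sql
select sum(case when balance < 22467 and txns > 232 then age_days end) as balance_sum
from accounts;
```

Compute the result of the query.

9211

acct=W56: ✓ → 2154
acct=W93: ✓ → 3467
acct=W44: ✓ → 247
acct=W79: ✗
acct=W52: ✓ → 2457
acct=W34: ✗
acct=W31: ✗
acct=W59: ✗
acct=W27: ✓ → 886
acct=W90: ✗
acct=W87: ✗
acct=W76: ✗
balance_sum = 2154 + 3467 + 247 + 2457 + 886 = 9211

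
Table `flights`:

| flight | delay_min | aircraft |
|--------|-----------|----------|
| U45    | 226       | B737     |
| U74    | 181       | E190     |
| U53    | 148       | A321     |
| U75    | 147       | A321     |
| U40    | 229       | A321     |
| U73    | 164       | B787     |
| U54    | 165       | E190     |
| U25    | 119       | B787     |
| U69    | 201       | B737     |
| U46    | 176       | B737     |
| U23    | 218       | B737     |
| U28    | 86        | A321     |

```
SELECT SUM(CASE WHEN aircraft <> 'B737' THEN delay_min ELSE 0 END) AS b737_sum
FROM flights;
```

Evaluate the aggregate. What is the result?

flight=U45: ✗
flight=U74: ✓ → 181
flight=U53: ✓ → 148
flight=U75: ✓ → 147
flight=U40: ✓ → 229
flight=U73: ✓ → 164
flight=U54: ✓ → 165
flight=U25: ✓ → 119
flight=U69: ✗
flight=U46: ✗
flight=U23: ✗
flight=U28: ✓ → 86
b737_sum = 181 + 148 + 147 + 229 + 164 + 165 + 119 + 86 = 1239

1239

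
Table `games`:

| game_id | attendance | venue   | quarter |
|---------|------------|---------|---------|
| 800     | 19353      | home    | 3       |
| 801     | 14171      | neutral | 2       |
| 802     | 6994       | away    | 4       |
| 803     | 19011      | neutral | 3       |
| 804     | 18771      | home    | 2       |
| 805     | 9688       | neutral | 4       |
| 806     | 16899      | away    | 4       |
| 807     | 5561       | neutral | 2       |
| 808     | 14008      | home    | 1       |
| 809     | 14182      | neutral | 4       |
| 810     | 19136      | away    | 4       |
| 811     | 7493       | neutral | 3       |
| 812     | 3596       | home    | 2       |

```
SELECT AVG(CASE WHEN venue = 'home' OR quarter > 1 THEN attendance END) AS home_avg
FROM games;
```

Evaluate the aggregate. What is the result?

12989.4615384615

game_id=800: ✓ → 19353
game_id=801: ✓ → 14171
game_id=802: ✓ → 6994
game_id=803: ✓ → 19011
game_id=804: ✓ → 18771
game_id=805: ✓ → 9688
game_id=806: ✓ → 16899
game_id=807: ✓ → 5561
game_id=808: ✓ → 14008
game_id=809: ✓ → 14182
game_id=810: ✓ → 19136
game_id=811: ✓ → 7493
game_id=812: ✓ → 3596
home_avg = (19353 + 14171 + 6994 + 19011 + 18771 + 9688 + 16899 + 5561 + 14008 + 14182 + 19136 + 7493 + 3596) / 13 = 12989.4615384615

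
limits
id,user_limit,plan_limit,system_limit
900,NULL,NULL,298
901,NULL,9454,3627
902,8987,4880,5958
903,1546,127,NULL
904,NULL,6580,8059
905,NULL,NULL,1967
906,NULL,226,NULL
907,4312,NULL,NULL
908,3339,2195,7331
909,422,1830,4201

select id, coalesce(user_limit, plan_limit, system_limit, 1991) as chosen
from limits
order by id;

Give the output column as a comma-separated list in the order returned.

id=900: user_limit=NULL, plan_limit=NULL, system_limit=298 → 298
id=901: user_limit=NULL, plan_limit=9454 → 9454
id=902: user_limit=8987 → 8987
id=903: user_limit=1546 → 1546
id=904: user_limit=NULL, plan_limit=6580 → 6580
id=905: user_limit=NULL, plan_limit=NULL, system_limit=1967 → 1967
id=906: user_limit=NULL, plan_limit=226 → 226
id=907: user_limit=4312 → 4312
id=908: user_limit=3339 → 3339
id=909: user_limit=422 → 422

298, 9454, 8987, 1546, 6580, 1967, 226, 4312, 3339, 422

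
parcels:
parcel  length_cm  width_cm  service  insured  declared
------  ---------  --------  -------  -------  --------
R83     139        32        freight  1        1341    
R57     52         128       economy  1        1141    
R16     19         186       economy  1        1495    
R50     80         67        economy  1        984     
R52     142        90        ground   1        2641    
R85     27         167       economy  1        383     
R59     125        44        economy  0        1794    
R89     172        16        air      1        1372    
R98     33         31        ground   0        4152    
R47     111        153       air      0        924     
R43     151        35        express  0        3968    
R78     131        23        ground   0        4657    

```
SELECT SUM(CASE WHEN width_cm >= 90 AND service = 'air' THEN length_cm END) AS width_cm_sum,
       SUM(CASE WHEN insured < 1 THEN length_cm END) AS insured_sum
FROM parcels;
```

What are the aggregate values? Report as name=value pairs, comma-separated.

width_cm_sum=111, insured_sum=551

[width_cm_sum: width_cm >= 90 AND service = 'air']
parcel=R83: ✗
parcel=R57: ✗
parcel=R16: ✗
parcel=R50: ✗
parcel=R52: ✗
parcel=R85: ✗
parcel=R59: ✗
parcel=R89: ✗
parcel=R98: ✗
parcel=R47: ✓ → 111
parcel=R43: ✗
parcel=R78: ✗
width_cm_sum = 111
—
[insured_sum: insured < 1]
parcel=R83: ✗
parcel=R57: ✗
parcel=R16: ✗
parcel=R50: ✗
parcel=R52: ✗
parcel=R85: ✗
parcel=R59: ✓ → 125
parcel=R89: ✗
parcel=R98: ✓ → 33
parcel=R47: ✓ → 111
parcel=R43: ✓ → 151
parcel=R78: ✓ → 131
insured_sum = 125 + 33 + 111 + 151 + 131 = 551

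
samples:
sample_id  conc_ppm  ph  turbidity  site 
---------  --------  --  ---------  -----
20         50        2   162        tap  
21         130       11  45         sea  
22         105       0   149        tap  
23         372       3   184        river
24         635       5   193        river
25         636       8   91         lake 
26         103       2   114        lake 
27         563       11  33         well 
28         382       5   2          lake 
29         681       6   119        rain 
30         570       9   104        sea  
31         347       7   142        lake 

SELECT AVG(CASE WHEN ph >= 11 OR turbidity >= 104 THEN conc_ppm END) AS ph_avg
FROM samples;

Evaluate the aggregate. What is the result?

355.6

sample_id=20: ✓ → 50
sample_id=21: ✓ → 130
sample_id=22: ✓ → 105
sample_id=23: ✓ → 372
sample_id=24: ✓ → 635
sample_id=25: ✗
sample_id=26: ✓ → 103
sample_id=27: ✓ → 563
sample_id=28: ✗
sample_id=29: ✓ → 681
sample_id=30: ✓ → 570
sample_id=31: ✓ → 347
ph_avg = (50 + 130 + 105 + 372 + 635 + 103 + 563 + 681 + 570 + 347) / 10 = 355.6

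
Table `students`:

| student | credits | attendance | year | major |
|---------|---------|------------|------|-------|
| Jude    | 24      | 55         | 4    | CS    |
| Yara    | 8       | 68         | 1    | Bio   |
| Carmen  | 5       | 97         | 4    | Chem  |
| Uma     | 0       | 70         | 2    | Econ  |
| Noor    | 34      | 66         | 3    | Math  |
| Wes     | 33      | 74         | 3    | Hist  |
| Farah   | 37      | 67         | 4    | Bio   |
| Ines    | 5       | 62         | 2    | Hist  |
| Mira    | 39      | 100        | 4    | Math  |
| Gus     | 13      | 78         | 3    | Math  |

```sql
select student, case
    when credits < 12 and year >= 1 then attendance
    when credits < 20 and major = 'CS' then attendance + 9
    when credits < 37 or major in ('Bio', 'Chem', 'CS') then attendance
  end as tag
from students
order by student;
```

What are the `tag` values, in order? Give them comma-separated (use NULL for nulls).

97, 67, 78, 62, 55, NULL, 66, 70, 74, 68

student=Carmen: credits < 12 and year >= 1 → 97
student=Farah: credits < 37 or major in ('Bio', 'Chem', 'CS') → 67
student=Gus: credits < 37 or major in ('Bio', 'Chem', 'CS') → 78
student=Ines: credits < 12 and year >= 1 → 62
student=Jude: credits < 37 or major in ('Bio', 'Chem', 'CS') → 55
student=Mira: (no match → NULL) → NULL
student=Noor: credits < 37 or major in ('Bio', 'Chem', 'CS') → 66
student=Uma: credits < 12 and year >= 1 → 70
student=Wes: credits < 37 or major in ('Bio', 'Chem', 'CS') → 74
student=Yara: credits < 12 and year >= 1 → 68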